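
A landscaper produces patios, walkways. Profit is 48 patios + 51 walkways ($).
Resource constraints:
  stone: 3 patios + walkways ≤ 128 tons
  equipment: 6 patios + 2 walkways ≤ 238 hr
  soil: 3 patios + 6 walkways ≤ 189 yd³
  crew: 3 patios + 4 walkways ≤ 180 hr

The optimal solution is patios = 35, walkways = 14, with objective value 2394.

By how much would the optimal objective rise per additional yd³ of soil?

7

Binding: equipment and soil. Non-binding: stone (9 unused), crew (19 unused).
By complementary slackness, y = 0 for the non-binding constraints.
From A_Bᵀ y = c: 6·y_equipment + 3·y_soil = 48; 2·y_equipment + 6·y_soil = 51.
This yields shadow prices y_equipment = 4.5, y_soil = 7.
Shadow price of soil = 7.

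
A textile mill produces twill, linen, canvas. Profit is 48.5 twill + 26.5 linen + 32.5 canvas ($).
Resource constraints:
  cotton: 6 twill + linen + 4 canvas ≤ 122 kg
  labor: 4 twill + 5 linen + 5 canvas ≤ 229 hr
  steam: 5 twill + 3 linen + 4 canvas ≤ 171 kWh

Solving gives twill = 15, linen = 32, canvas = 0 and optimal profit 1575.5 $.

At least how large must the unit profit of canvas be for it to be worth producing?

38

Binding: cotton and steam. Non-binding: labor (9 unused).
By complementary slackness, y = 0 for the non-binding constraint.
From A_Bᵀ y = c: 6·y_cotton + 5·y_steam = 48.5; 1·y_cotton + 3·y_steam = 26.5.
→ y_cotton = 1 and y_steam = 8.5.
canvas enters the basis when its profit ≥ yᵀa₃ = 1·4 + 8.5·4 = 38.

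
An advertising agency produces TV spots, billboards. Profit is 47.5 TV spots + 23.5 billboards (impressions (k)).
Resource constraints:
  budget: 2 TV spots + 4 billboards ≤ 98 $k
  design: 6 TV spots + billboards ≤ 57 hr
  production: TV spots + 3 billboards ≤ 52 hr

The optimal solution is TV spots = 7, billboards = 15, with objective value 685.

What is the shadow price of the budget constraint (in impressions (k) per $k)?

0

Binding: design and production. Non-binding: budget (24 unused).
By complementary slackness, y = 0 for the non-binding constraint.
From A_Bᵀ y = c: 6·y_design + 1·y_production = 47.5; 1·y_design + 3·y_production = 23.5.
Solving: y_design = 7, y_production = 5.5.
Shadow price of budget = 0.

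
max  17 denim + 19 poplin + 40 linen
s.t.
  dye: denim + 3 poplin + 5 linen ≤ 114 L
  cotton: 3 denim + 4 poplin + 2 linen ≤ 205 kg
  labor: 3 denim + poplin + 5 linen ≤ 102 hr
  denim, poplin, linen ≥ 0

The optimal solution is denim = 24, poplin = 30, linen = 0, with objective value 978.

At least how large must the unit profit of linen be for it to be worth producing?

Binding: dye and labor. Non-binding: cotton (13 unused).
By complementary slackness, y = 0 for the non-binding constraint.
Dual feasibility on the basic columns requires 1·y_dye + 3·y_labor = 17, 3·y_dye + 1·y_labor = 19.
→ y_dye = 5 and y_labor = 4.
linen enters the basis when its profit ≥ yᵀa₃ = 5·5 + 4·5 = 45.

45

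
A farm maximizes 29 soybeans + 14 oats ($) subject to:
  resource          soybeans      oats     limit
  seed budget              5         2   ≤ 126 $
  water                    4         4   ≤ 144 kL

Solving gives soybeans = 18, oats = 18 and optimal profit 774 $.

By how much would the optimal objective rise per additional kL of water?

1

Check each constraint at x*: seed budget 126/126 (tight); water 144/144 (tight).
Dual feasibility on the basic columns requires 5·y_seed budget + 4·y_water = 29, 2·y_seed budget + 4·y_water = 14.
→ y_seed budget = 5 and y_water = 1.
Shadow price of water = 1.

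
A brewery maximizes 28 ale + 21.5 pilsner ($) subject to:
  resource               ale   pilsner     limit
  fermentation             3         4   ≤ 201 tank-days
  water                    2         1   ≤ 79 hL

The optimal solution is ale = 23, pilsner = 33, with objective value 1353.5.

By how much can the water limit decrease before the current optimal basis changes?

Binding constraints: fermentation, water. The basis is B = [[3,4],[2,1]] with det -5.
Per unit decrease in water, x* moves by d = (-0.8, 0.6).
The basis stays optimal until ale reaches 0; allowable decrease = 28.75 hL.

28.75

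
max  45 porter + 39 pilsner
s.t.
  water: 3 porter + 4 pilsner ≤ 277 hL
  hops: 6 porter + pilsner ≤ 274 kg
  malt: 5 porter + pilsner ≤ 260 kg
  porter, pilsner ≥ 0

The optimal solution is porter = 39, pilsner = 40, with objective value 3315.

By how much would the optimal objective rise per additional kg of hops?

At the optimum: water uses 277 of 277 (binding); hops uses 274 of 274 (binding); malt uses 235 of 260 (slack = 25).
Slack constraints have shadow price 0 (complementary slackness).
The binding rows give the dual system: 3·y_water + 6·y_hops = 45 and 4·y_water + 1·y_hops = 39.
→ y_water = 9 and y_hops = 3.
Shadow price of hops = 3.

3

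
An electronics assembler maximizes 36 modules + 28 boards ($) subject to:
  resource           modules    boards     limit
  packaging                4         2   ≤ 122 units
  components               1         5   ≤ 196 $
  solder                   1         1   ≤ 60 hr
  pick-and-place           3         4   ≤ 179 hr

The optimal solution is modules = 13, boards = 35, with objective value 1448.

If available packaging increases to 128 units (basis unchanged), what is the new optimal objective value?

At the optimum: packaging uses 122 of 122 (binding); components uses 188 of 196 (slack = 8); solder uses 48 of 60 (slack = 12); pick-and-place uses 179 of 179 (binding).
Slack constraints have shadow price 0 (complementary slackness).
Dual feasibility on the basic columns requires 4·y_packaging + 3·y_pick-and-place = 36, 2·y_packaging + 4·y_pick-and-place = 28.
→ y_packaging = 6 and y_pick-and-place = 4.
Δz = y_packaging·Δb = 6 × (6) = 36, so new z* = 1448 + 36 = 1484.

1484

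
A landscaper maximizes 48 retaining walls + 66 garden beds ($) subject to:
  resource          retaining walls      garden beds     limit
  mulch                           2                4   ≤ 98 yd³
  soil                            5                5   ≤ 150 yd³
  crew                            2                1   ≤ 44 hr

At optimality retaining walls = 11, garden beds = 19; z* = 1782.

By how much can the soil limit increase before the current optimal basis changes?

Binding constraints: mulch, soil. The basis is B = [[2,4],[5,5]] with det -10.
Per unit increase in soil, x* moves by d = (0.4, -0.2).
The basis stays optimal until crew becomes binding; allowable increase = 5 yd³.

5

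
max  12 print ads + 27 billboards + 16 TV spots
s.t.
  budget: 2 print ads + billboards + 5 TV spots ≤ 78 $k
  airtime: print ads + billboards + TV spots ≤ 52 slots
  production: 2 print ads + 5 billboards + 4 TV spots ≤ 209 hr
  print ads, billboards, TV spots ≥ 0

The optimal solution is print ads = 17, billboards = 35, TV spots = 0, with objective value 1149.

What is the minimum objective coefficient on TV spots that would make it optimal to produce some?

22

Check each constraint at x*: budget 69/78 (slack 9); airtime 52/52 (tight); production 209/209 (tight).
By complementary slackness, y = 0 for the non-binding constraint.
From A_Bᵀ y = c: 1·y_airtime + 2·y_production = 12; 1·y_airtime + 5·y_production = 27.
→ y_airtime = 2 and y_production = 5.
TV spots enters the basis when its profit ≥ yᵀa₃ = 2·1 + 5·4 = 22.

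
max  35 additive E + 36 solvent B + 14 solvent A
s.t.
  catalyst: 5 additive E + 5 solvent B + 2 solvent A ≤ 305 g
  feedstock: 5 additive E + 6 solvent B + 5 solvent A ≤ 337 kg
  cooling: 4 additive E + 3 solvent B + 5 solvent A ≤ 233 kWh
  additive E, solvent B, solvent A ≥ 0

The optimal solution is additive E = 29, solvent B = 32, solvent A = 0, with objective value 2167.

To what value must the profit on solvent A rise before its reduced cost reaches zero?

Binding: catalyst and feedstock. Non-binding: cooling (21 unused).
Slack constraints have shadow price 0 (complementary slackness).
The binding rows give the dual system: 5·y_catalyst + 5·y_feedstock = 35 and 5·y_catalyst + 6·y_feedstock = 36.
This yields shadow prices y_catalyst = 6, y_feedstock = 1.
solvent A enters the basis when its profit ≥ yᵀa₃ = 6·2 + 1·5 = 17.

17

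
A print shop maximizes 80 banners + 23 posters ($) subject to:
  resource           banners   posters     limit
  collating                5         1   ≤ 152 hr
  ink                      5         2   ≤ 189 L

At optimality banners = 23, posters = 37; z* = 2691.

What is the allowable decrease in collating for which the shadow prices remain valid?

Binding constraints: collating, ink. The basis is B = [[5,1],[5,2]] with det 5.
Per unit decrease in collating, x* moves by d = (-0.4, 1).
The basis stays optimal until banners reaches 0; allowable decrease = 57.5 hr.

57.5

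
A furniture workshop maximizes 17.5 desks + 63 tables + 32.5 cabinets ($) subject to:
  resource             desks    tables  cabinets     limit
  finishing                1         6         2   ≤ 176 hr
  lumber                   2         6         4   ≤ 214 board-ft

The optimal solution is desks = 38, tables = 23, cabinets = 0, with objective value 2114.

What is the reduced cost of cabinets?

Both finishing and lumber are binding at x*.
Dual feasibility on the basic columns requires 1·y_finishing + 2·y_lumber = 17.5, 6·y_finishing + 6·y_lumber = 63.
→ y_finishing = 3.5 and y_lumber = 7.
Reduced cost of cabinets: c₃ − yᵀa₃ = 32.5 − (3.5·2 + 7·4) = 32.5 − 35 = -2.5.

-2.5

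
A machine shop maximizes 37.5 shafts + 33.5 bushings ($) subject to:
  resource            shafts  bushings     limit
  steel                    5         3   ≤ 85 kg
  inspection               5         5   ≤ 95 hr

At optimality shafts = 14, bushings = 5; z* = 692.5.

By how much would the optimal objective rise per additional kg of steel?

2

At the optimum: steel uses 85 of 85 (binding); inspection uses 95 of 95 (binding).
The binding rows give the dual system: 5·y_steel + 5·y_inspection = 37.5 and 3·y_steel + 5·y_inspection = 33.5.
Solving: y_steel = 2, y_inspection = 5.5.
Shadow price of steel = 2.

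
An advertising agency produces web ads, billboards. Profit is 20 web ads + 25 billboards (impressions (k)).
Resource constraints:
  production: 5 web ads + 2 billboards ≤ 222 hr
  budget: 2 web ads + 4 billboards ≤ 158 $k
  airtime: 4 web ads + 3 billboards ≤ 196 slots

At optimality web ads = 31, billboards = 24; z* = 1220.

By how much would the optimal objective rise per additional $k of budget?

4

Check each constraint at x*: production 203/222 (slack 19); budget 158/158 (tight); airtime 196/196 (tight).
Slack constraints have shadow price 0 (complementary slackness).
Dual feasibility on the basic columns requires 2·y_budget + 4·y_airtime = 20, 4·y_budget + 3·y_airtime = 25.
This yields shadow prices y_budget = 4, y_airtime = 3.
Shadow price of budget = 4.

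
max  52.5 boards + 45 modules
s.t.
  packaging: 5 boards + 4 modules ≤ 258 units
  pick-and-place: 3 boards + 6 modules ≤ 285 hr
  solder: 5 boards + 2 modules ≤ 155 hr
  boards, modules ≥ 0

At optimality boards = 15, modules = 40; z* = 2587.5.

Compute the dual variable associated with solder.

Binding: pick-and-place and solder. Non-binding: packaging (23 unused).
By complementary slackness, y = 0 for the non-binding constraint.
The binding rows give the dual system: 3·y_pick-and-place + 5·y_solder = 52.5 and 6·y_pick-and-place + 2·y_solder = 45.
This yields shadow prices y_pick-and-place = 5, y_solder = 7.5.
Shadow price of solder = 7.5.

7.5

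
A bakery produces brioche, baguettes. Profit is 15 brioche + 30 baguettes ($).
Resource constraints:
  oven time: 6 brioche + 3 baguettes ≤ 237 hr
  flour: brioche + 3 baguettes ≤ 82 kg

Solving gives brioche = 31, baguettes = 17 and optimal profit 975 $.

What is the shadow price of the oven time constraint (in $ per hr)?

1

At the optimum: oven time uses 237 of 237 (binding); flour uses 82 of 82 (binding).
Dual feasibility on the basic columns requires 6·y_oven time + 1·y_flour = 15, 3·y_oven time + 3·y_flour = 30.
Solving: y_oven time = 1, y_flour = 9.
Shadow price of oven time = 1.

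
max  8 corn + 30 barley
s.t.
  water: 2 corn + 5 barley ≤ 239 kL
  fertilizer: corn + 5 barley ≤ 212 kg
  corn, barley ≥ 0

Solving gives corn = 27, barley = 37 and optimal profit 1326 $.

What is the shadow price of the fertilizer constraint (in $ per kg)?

4

At the optimum: water uses 239 of 239 (binding); fertilizer uses 212 of 212 (binding).
The binding rows give the dual system: 2·y_water + 1·y_fertilizer = 8 and 5·y_water + 5·y_fertilizer = 30.
→ y_water = 2 and y_fertilizer = 4.
Shadow price of fertilizer = 4.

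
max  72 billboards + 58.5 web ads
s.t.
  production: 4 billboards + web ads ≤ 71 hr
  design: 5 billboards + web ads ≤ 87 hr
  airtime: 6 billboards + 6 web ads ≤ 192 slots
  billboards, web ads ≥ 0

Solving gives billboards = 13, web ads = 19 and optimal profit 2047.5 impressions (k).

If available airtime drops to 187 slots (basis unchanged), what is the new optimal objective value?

Binding: production and airtime. Non-binding: design (3 unused).
Slack constraints have shadow price 0 (complementary slackness).
The binding rows give the dual system: 4·y_production + 6·y_airtime = 72 and 1·y_production + 6·y_airtime = 58.5.
Solving: y_production = 4.5, y_airtime = 9.
Δz = y_airtime·Δb = 9 × (-5) = -45, so new z* = 2047.5 − 45 = 2002.5.

2002.5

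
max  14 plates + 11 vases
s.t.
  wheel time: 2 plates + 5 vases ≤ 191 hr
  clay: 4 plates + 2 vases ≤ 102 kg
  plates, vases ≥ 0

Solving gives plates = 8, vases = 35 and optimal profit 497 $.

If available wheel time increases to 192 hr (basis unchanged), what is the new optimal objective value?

498

Check each constraint at x*: wheel time 191/191 (tight); clay 102/102 (tight).
The binding rows give the dual system: 2·y_wheel time + 4·y_clay = 14 and 5·y_wheel time + 2·y_clay = 11.
This yields shadow prices y_wheel time = 1, y_clay = 3.
Δz = y_wheel time·Δb = 1 × (1) = 1, so new z* = 497 + 1 = 498.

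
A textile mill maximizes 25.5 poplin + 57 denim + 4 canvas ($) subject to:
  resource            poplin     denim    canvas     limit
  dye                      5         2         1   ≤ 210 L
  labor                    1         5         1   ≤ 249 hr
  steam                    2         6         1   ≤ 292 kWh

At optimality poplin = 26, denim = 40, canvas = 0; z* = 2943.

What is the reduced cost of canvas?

At the optimum: dye uses 210 of 210 (binding); labor uses 226 of 249 (slack = 23); steam uses 292 of 292 (binding).
Since labor is not tight, its dual is 0.
From A_Bᵀ y = c: 5·y_dye + 2·y_steam = 25.5; 2·y_dye + 6·y_steam = 57.
This yields shadow prices y_dye = 1.5, y_steam = 9.
Reduced cost of canvas: c₃ − yᵀa₃ = 4 − (1.5·1 + 9·1) = 4 − 10.5 = -6.5.

-6.5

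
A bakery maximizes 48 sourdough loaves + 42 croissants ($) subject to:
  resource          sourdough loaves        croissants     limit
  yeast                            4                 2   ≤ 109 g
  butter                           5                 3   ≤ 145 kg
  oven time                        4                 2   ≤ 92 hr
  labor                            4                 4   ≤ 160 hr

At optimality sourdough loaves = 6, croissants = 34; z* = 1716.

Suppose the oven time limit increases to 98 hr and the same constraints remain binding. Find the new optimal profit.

Check each constraint at x*: yeast 92/109 (slack 17); butter 132/145 (slack 13); oven time 92/92 (tight); labor 160/160 (tight).
By complementary slackness, y = 0 for the non-binding constraints.
From A_Bᵀ y = c: 4·y_oven time + 4·y_labor = 48; 2·y_oven time + 4·y_labor = 42.
→ y_oven time = 3 and y_labor = 9.
Δz = y_oven time·Δb = 3 × (6) = 18, so new z* = 1716 + 18 = 1734.

1734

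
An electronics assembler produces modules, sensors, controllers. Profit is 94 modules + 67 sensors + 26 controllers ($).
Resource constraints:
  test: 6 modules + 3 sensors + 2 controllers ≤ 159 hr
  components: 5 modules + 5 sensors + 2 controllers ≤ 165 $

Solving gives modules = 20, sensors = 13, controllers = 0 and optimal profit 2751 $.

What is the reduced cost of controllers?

Both test and components are binding at x*.
The binding rows give the dual system: 6·y_test + 5·y_components = 94 and 3·y_test + 5·y_components = 67.
→ y_test = 9 and y_components = 8.
Reduced cost of controllers: c₃ − yᵀa₃ = 26 − (9·2 + 8·2) = 26 − 34 = -8.

-8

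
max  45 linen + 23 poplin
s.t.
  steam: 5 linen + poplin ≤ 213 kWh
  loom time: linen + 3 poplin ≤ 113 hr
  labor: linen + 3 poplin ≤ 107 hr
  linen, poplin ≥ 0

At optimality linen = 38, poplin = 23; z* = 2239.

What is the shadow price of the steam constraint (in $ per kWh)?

8

Check each constraint at x*: steam 213/213 (tight); loom time 107/113 (slack 6); labor 107/107 (tight).
Since loom time is not tight, its dual is 0.
Dual feasibility on the basic columns requires 5·y_steam + 1·y_labor = 45, 1·y_steam + 3·y_labor = 23.
Solving: y_steam = 8, y_labor = 5.
Shadow price of steam = 8.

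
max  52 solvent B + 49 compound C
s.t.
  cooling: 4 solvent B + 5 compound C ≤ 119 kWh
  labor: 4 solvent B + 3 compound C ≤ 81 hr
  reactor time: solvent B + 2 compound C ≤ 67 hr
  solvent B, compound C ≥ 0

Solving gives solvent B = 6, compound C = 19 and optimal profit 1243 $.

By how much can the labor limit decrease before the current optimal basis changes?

Binding constraints: cooling, labor. The basis is B = [[4,5],[4,3]] with det -8.
Per unit decrease in labor, x* moves by d = (-0.625, 0.5).
The basis stays optimal until solvent B reaches 0; allowable decrease = 9.6 hr.

9.6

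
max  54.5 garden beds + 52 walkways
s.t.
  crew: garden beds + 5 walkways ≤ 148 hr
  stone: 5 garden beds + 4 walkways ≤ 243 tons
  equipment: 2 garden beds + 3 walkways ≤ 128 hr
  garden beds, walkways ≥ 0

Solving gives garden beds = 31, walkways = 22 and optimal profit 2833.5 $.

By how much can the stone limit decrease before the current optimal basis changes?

Binding constraints: stone, equipment. The basis is B = [[5,4],[2,3]] with det 7.
Per unit decrease in stone, x* moves by d = (-0.4286, 0.2857).
The basis stays optimal until crew becomes binding; allowable decrease = 7 tons.

7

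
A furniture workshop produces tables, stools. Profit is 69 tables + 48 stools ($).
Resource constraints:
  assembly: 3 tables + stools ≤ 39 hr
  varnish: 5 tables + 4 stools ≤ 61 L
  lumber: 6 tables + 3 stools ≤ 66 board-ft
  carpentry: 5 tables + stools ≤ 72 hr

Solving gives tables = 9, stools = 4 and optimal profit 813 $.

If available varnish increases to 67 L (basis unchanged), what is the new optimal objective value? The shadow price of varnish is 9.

Δb = 6, so new z* = 813 + (9)·(6) = 813 + 54 = 867.

867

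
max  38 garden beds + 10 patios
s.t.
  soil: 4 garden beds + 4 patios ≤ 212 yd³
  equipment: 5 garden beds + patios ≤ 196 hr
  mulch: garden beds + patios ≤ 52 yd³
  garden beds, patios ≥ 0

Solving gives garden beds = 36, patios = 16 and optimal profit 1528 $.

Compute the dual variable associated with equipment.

7

At the optimum: soil uses 208 of 212 (slack = 4); equipment uses 196 of 196 (binding); mulch uses 52 of 52 (binding).
Slack constraints have shadow price 0 (complementary slackness).
The binding rows give the dual system: 5·y_equipment + 1·y_mulch = 38 and 1·y_equipment + 1·y_mulch = 10.
→ y_equipment = 7 and y_mulch = 3.
Shadow price of equipment = 7.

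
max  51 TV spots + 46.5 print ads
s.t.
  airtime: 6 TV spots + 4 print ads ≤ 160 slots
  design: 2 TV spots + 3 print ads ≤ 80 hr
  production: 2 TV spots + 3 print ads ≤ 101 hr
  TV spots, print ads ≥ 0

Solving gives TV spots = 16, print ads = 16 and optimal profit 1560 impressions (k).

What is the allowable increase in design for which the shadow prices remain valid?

21

Binding constraints: airtime, design. The basis is B = [[6,4],[2,3]] with det 10.
Per unit increase in design, x* moves by d = (-0.4, 0.6).
The basis stays optimal until production becomes binding; allowable increase = 21 hr.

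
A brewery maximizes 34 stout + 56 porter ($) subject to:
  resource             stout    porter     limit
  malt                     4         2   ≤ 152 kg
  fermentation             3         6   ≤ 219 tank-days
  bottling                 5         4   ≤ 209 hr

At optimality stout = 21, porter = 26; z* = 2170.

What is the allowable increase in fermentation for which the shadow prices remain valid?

Binding constraints: fermentation, bottling. The basis is B = [[3,6],[5,4]] with det -18.
Per unit increase in fermentation, x* moves by d = (-0.2222, 0.2778).
The basis stays optimal until stout reaches 0; allowable increase = 94.5 tank-days.

94.5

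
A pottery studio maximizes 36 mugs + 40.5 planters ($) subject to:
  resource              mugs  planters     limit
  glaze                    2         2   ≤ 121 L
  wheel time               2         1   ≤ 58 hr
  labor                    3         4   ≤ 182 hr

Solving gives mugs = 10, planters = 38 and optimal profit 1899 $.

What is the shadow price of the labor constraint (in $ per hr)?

9

Binding: wheel time and labor. Non-binding: glaze (25 unused).
Since glaze is not tight, its dual is 0.
Dual feasibility on the basic columns requires 2·y_wheel time + 3·y_labor = 36, 1·y_wheel time + 4·y_labor = 40.5.
→ y_wheel time = 4.5 and y_labor = 9.
Shadow price of labor = 9.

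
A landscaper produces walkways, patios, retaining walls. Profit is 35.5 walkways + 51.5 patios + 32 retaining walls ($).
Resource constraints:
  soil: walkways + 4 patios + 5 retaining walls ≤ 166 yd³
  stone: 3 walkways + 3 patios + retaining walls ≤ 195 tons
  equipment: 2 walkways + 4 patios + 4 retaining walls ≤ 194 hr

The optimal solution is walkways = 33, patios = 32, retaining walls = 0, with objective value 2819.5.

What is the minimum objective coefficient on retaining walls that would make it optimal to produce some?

38.5

Check each constraint at x*: soil 161/166 (slack 5); stone 195/195 (tight); equipment 194/194 (tight).
Slack constraints have shadow price 0 (complementary slackness).
The binding rows give the dual system: 3·y_stone + 2·y_equipment = 35.5 and 3·y_stone + 4·y_equipment = 51.5.
→ y_stone = 6.5 and y_equipment = 8.
retaining walls enters the basis when its profit ≥ yᵀa₃ = 6.5·1 + 8·4 = 38.5.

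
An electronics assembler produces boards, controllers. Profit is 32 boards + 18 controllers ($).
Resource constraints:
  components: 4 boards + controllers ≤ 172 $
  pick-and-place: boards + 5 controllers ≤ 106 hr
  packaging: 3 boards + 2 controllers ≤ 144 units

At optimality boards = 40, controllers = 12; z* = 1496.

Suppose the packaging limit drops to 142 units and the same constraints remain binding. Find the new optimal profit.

Binding: components and packaging. Non-binding: pick-and-place (6 unused).
Slack constraints have shadow price 0 (complementary slackness).
Dual feasibility on the basic columns requires 4·y_components + 3·y_packaging = 32, 1·y_components + 2·y_packaging = 18.
→ y_components = 2 and y_packaging = 8.
Δz = y_packaging·Δb = 8 × (-2) = -16, so new z* = 1496 − 16 = 1480.

1480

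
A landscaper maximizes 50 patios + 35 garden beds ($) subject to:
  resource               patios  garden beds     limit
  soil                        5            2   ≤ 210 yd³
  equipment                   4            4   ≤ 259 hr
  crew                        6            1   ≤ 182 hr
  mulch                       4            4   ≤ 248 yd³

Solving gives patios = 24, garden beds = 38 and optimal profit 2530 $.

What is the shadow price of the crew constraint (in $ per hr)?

3

Check each constraint at x*: soil 196/210 (slack 14); equipment 248/259 (slack 11); crew 182/182 (tight); mulch 248/248 (tight).
By complementary slackness, y = 0 for the non-binding constraints.
The binding rows give the dual system: 6·y_crew + 4·y_mulch = 50 and 1·y_crew + 4·y_mulch = 35.
→ y_crew = 3 and y_mulch = 8.
Shadow price of crew = 3.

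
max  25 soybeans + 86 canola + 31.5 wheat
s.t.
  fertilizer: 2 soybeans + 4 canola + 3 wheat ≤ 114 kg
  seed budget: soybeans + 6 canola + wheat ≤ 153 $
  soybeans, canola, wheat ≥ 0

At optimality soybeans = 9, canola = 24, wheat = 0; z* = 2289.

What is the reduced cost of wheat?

-1.5

At the optimum: fertilizer uses 114 of 114 (binding); seed budget uses 153 of 153 (binding).
Dual feasibility on the basic columns requires 2·y_fertilizer + 1·y_seed budget = 25, 4·y_fertilizer + 6·y_seed budget = 86.
→ y_fertilizer = 8 and y_seed budget = 9.
Reduced cost of wheat: c₃ − yᵀa₃ = 31.5 − (8·3 + 9·1) = 31.5 − 33 = -1.5.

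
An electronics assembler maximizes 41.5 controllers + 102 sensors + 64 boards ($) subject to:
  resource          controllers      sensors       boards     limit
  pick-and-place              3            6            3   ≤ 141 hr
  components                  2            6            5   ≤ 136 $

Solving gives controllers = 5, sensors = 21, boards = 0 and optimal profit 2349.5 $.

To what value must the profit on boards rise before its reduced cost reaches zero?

Check each constraint at x*: pick-and-place 141/141 (tight); components 136/136 (tight).
Dual feasibility on the basic columns requires 3·y_pick-and-place + 2·y_components = 41.5, 6·y_pick-and-place + 6·y_components = 102.
Solving: y_pick-and-place = 7.5, y_components = 9.5.
boards enters the basis when its profit ≥ yᵀa₃ = 7.5·3 + 9.5·5 = 70.

70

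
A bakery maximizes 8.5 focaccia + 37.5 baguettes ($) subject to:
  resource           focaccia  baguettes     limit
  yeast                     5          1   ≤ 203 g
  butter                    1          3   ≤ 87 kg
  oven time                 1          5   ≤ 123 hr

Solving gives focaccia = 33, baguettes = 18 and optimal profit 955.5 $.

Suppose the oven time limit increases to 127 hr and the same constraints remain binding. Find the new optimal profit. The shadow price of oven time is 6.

Δb = 4, so new z* = 955.5 + (6)·(4) = 955.5 + 24 = 979.5.

979.5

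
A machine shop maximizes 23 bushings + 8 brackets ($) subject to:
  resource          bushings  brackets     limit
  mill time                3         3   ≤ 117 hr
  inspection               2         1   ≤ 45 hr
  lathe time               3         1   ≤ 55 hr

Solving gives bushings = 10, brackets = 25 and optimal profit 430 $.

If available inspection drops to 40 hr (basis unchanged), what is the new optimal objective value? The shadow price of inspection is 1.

425

Δb = -5, so new z* = 430 + (1)·(-5) = 430 − 5 = 425.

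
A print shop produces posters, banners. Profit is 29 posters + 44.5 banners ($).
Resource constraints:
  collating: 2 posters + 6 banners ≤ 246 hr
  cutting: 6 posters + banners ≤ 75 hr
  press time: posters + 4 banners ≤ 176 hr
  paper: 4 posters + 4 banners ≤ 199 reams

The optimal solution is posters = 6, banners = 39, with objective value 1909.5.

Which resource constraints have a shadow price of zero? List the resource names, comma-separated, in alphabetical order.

collating: 246/246 (binding)
cutting: 75/75 (binding)
press time: 162/176 (slack 14)
paper: 180/199 (slack 19)
By complementary slackness, a constraint with positive slack has shadow price 0 → paper, press time.

paper, press time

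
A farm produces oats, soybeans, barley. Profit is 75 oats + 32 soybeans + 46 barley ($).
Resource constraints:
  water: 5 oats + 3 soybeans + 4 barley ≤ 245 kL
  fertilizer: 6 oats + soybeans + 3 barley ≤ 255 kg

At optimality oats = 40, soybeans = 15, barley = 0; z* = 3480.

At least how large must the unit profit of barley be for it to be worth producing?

51

At the optimum: water uses 245 of 245 (binding); fertilizer uses 255 of 255 (binding).
From A_Bᵀ y = c: 5·y_water + 6·y_fertilizer = 75; 3·y_water + 1·y_fertilizer = 32.
→ y_water = 9 and y_fertilizer = 5.
barley enters the basis when its profit ≥ yᵀa₃ = 9·4 + 5·3 = 51.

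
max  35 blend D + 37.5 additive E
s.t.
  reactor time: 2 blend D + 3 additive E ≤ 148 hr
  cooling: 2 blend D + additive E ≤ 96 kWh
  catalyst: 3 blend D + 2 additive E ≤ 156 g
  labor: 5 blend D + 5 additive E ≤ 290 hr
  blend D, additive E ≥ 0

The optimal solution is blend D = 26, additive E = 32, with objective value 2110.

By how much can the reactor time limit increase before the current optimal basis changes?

26

Binding constraints: reactor time, labor. The basis is B = [[2,3],[5,5]] with det -5.
Per unit increase in reactor time, x* moves by d = (-1, 1).
The basis stays optimal until blend D reaches 0; allowable increase = 26 hr.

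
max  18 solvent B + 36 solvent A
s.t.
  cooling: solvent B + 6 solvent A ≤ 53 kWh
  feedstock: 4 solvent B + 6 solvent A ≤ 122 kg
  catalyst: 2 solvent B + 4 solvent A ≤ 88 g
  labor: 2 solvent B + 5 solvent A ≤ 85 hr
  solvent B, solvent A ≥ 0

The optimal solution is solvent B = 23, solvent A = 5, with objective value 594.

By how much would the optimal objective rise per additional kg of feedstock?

Binding: cooling and feedstock. Non-binding: catalyst (22 unused), labor (14 unused).
Since catalyst, labor are not tight, their duals are 0.
The binding rows give the dual system: 1·y_cooling + 4·y_feedstock = 18 and 6·y_cooling + 6·y_feedstock = 36.
→ y_cooling = 2 and y_feedstock = 4.
Shadow price of feedstock = 4.

4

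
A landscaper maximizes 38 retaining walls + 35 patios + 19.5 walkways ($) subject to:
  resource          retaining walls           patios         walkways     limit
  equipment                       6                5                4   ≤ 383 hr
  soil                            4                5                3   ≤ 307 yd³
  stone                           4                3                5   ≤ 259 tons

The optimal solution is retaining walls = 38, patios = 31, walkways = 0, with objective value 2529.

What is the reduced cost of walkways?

-6.5

Check each constraint at x*: equipment 383/383 (tight); soil 307/307 (tight); stone 245/259 (slack 14).
By complementary slackness, y = 0 for the non-binding constraint.
The binding rows give the dual system: 6·y_equipment + 4·y_soil = 38 and 5·y_equipment + 5·y_soil = 35.
Solving: y_equipment = 5, y_soil = 2.
Reduced cost of walkways: c₃ − yᵀa₃ = 19.5 − (5·4 + 2·3) = 19.5 − 26 = -6.5.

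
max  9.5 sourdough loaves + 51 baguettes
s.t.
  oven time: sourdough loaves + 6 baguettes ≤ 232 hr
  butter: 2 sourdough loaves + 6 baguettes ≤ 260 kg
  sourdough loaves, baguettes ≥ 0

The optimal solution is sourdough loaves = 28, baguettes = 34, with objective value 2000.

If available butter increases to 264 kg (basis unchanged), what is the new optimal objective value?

2004

Check each constraint at x*: oven time 232/232 (tight); butter 260/260 (tight).
Dual feasibility on the basic columns requires 1·y_oven time + 2·y_butter = 9.5, 6·y_oven time + 6·y_butter = 51.
→ y_oven time = 7.5 and y_butter = 1.
Δz = y_butter·Δb = 1 × (4) = 4, so new z* = 2000 + 4 = 2004.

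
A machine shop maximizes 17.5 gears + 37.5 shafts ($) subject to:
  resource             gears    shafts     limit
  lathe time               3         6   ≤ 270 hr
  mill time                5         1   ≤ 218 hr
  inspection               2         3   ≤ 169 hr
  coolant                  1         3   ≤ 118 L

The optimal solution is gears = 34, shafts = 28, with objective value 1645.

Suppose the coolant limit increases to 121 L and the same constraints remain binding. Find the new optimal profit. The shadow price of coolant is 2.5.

1652.5

Δb = 3, so new z* = 1645 + (2.5)·(3) = 1645 + 7.5 = 1652.5.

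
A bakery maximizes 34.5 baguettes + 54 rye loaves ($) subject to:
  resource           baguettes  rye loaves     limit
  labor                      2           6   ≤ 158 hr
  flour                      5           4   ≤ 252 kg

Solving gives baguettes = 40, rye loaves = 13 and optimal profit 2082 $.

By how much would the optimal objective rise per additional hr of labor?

At the optimum: labor uses 158 of 158 (binding); flour uses 252 of 252 (binding).
From A_Bᵀ y = c: 2·y_labor + 5·y_flour = 34.5; 6·y_labor + 4·y_flour = 54.
→ y_labor = 6 and y_flour = 4.5.
Shadow price of labor = 6.

6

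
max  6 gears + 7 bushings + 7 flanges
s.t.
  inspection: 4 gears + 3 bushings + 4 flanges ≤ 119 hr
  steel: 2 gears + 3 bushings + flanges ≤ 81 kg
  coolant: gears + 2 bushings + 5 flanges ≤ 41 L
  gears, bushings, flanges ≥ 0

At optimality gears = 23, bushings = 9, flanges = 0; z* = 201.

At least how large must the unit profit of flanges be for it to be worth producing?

14

Check each constraint at x*: inspection 119/119 (tight); steel 73/81 (slack 8); coolant 41/41 (tight).
By complementary slackness, y = 0 for the non-binding constraint.
From A_Bᵀ y = c: 4·y_inspection + 1·y_coolant = 6; 3·y_inspection + 2·y_coolant = 7.
This yields shadow prices y_inspection = 1, y_coolant = 2.
flanges enters the basis when its profit ≥ yᵀa₃ = 1·4 + 2·5 = 14.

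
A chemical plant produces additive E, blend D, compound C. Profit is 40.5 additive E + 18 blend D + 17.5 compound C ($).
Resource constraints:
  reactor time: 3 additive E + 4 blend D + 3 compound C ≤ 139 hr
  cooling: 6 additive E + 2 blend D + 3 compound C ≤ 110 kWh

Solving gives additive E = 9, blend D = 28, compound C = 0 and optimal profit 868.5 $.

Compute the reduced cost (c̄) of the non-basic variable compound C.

-5

Both reactor time and cooling are binding at x*.
From A_Bᵀ y = c: 3·y_reactor time + 6·y_cooling = 40.5; 4·y_reactor time + 2·y_cooling = 18.
This yields shadow prices y_reactor time = 1.5, y_cooling = 6.
Reduced cost of compound C: c₃ − yᵀa₃ = 17.5 − (1.5·3 + 6·3) = 17.5 − 22.5 = -5.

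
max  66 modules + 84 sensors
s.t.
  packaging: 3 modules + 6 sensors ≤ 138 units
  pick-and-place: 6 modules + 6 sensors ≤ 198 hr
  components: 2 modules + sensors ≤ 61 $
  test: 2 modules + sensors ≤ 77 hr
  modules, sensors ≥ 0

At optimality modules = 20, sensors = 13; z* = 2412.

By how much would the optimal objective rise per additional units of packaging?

Binding: packaging and pick-and-place. Non-binding: components (8 unused), test (24 unused).
By complementary slackness, y = 0 for the non-binding constraints.
From A_Bᵀ y = c: 3·y_packaging + 6·y_pick-and-place = 66; 6·y_packaging + 6·y_pick-and-place = 84.
This yields shadow prices y_packaging = 6, y_pick-and-place = 8.
Shadow price of packaging = 6.

6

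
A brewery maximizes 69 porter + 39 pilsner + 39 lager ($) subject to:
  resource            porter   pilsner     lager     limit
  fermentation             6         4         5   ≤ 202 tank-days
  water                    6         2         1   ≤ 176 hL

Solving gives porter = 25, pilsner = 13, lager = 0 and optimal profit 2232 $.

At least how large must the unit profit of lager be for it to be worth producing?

43.5

At the optimum: fermentation uses 202 of 202 (binding); water uses 176 of 176 (binding).
The binding rows give the dual system: 6·y_fermentation + 6·y_water = 69 and 4·y_fermentation + 2·y_water = 39.
This yields shadow prices y_fermentation = 8, y_water = 3.5.
lager enters the basis when its profit ≥ yᵀa₃ = 8·5 + 3.5·1 = 43.5.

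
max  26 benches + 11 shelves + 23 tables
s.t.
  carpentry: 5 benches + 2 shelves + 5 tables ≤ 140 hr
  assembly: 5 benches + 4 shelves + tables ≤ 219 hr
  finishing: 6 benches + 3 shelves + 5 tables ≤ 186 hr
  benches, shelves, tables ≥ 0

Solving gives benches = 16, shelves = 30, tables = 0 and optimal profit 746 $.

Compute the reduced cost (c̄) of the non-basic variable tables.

Binding: carpentry and finishing. Non-binding: assembly (19 unused).
By complementary slackness, y = 0 for the non-binding constraint.
From A_Bᵀ y = c: 5·y_carpentry + 6·y_finishing = 26; 2·y_carpentry + 3·y_finishing = 11.
Solving: y_carpentry = 4, y_finishing = 1.
Reduced cost of tables: c₃ − yᵀa₃ = 23 − (4·5 + 1·5) = 23 − 25 = -2.

-2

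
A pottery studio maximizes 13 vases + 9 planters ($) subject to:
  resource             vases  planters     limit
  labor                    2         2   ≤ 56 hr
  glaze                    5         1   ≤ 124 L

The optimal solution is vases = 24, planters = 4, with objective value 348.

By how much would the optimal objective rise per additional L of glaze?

Both labor and glaze are binding at x*.
From A_Bᵀ y = c: 2·y_labor + 5·y_glaze = 13; 2·y_labor + 1·y_glaze = 9.
Solving: y_labor = 4, y_glaze = 1.
Shadow price of glaze = 1.

1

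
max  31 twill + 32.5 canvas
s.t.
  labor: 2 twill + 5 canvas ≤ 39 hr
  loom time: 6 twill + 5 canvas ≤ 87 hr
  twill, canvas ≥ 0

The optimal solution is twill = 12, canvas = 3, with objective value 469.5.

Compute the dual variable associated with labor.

Check each constraint at x*: labor 39/39 (tight); loom time 87/87 (tight).
Dual feasibility on the basic columns requires 2·y_labor + 6·y_loom time = 31, 5·y_labor + 5·y_loom time = 32.5.
→ y_labor = 2 and y_loom time = 4.5.
Shadow price of labor = 2.

2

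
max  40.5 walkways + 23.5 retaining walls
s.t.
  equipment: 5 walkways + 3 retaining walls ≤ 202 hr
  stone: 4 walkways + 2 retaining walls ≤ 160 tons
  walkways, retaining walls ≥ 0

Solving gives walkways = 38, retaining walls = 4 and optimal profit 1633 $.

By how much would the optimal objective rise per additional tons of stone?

Both equipment and stone are binding at x*.
Dual feasibility on the basic columns requires 5·y_equipment + 4·y_stone = 40.5, 3·y_equipment + 2·y_stone = 23.5.
Solving: y_equipment = 6.5, y_stone = 2.
Shadow price of stone = 2.

2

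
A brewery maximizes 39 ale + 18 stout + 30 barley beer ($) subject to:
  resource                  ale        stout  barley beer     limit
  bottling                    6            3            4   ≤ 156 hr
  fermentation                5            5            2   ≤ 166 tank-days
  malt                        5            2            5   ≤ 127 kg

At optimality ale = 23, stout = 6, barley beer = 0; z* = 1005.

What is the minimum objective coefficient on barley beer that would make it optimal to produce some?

31

Check each constraint at x*: bottling 156/156 (tight); fermentation 145/166 (slack 21); malt 127/127 (tight).
Since fermentation is not tight, its dual is 0.
Dual feasibility on the basic columns requires 6·y_bottling + 5·y_malt = 39, 3·y_bottling + 2·y_malt = 18.
Solving: y_bottling = 4, y_malt = 3.
barley beer enters the basis when its profit ≥ yᵀa₃ = 4·4 + 3·5 = 31.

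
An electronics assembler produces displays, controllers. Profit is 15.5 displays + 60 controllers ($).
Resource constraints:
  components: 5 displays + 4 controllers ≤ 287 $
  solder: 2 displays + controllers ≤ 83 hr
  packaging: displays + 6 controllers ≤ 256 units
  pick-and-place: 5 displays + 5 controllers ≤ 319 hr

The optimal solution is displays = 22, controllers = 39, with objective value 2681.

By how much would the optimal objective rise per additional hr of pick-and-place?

0

At the optimum: components uses 266 of 287 (slack = 21); solder uses 83 of 83 (binding); packaging uses 256 of 256 (binding); pick-and-place uses 305 of 319 (slack = 14).
By complementary slackness, y = 0 for the non-binding constraints.
The binding rows give the dual system: 2·y_solder + 1·y_packaging = 15.5 and 1·y_solder + 6·y_packaging = 60.
Solving: y_solder = 3, y_packaging = 9.5.
Shadow price of pick-and-place = 0.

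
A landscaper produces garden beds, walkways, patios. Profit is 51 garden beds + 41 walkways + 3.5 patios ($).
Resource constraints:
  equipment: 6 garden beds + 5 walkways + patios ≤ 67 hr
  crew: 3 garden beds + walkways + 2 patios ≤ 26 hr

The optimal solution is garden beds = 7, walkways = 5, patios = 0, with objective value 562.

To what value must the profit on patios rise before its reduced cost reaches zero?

10

Both equipment and crew are binding at x*.
The binding rows give the dual system: 6·y_equipment + 3·y_crew = 51 and 5·y_equipment + 1·y_crew = 41.
Solving: y_equipment = 8, y_crew = 1.
patios enters the basis when its profit ≥ yᵀa₃ = 8·1 + 1·2 = 10.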